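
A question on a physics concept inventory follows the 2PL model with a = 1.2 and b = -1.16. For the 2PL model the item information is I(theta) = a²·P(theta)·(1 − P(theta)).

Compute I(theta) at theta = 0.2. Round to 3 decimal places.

0.197

P = 1/(1+e^{-1.6320}) = 0.8364
P(1−P) = 0.8364 × 0.1636 = 0.1368
I = a² × P(1−P) = 1.2² × 0.1368 = 0.19700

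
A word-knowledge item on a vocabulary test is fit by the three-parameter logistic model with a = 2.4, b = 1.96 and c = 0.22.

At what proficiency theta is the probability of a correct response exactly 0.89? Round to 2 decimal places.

P(theta) = c + (1 − c) · 1 / (1 + exp(−a(theta − b)))
Remove guessing floor: (0.89 − 0.22)/(1 − 0.22) = 0.8590
logit = ln(0.8590/0.1410) = 1.8068
theta = b + logit/(a) = 1.96 + 1.8068/2.4000 = 2.7128

2.71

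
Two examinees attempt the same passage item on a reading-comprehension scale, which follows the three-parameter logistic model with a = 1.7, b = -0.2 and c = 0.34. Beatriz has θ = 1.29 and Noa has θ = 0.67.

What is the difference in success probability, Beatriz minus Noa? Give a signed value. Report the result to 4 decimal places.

0.0739

P(θ) = c + (1 − c) · 1 / (1 + exp(−a(θ − b)))
P(Beatriz) = 0.9514  [exponent 2.5330]
P(Noa) = 0.8775  [exponent 1.4790]
Difference = 0.9514 − 0.8775 = 0.0739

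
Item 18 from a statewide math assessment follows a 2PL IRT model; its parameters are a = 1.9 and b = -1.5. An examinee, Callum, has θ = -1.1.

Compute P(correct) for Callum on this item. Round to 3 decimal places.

P(θ) = 1 / (1 + exp(−a(θ − b)))
Exponent: 1.9 × (-1.1 − (-1.5)) = 0.7600
1/(1 + e^{-0.7600}) = 0.6814

0.681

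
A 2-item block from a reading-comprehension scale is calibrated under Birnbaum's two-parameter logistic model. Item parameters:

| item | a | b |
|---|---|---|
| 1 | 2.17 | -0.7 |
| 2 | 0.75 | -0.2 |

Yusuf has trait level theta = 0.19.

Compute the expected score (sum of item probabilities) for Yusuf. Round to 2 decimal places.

1.45

P(theta) = 1 / (1 + exp(−a(theta − b)))
P_1 = 1/(1+e^{-1.9313}) = 0.8734
P_2 = 1/(1+e^{-0.2925}) = 0.5726
E[score] = 0.8734 + 0.5726 = 1.4460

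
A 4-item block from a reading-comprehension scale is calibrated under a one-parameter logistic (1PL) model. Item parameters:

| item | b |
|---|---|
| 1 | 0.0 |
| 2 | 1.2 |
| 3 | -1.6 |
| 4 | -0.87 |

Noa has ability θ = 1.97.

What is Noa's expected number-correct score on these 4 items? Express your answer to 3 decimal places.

P(θ) = 1 / (1 + exp(−(θ − b)))
P_1 = 1/(1+e^{-1.9700}) = 0.8776
P_2 = 1/(1+e^{-0.7700}) = 0.6835
P_3 = 1/(1+e^{-3.5700}) = 0.9726
P_4 = 1/(1+e^{-2.8400}) = 0.9448
E[score] = 0.8776 + 0.6835 + 0.9726 + 0.9448 = 3.4785

3.479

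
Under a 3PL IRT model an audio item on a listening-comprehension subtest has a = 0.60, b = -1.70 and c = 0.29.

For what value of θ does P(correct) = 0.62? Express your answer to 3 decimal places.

-1.935

P(θ) = c + (1 − c) · 1 / (1 + exp(−a(θ − b)))
Remove guessing floor: (0.62 − 0.29)/(1 − 0.29) = 0.4648
logit = ln(0.4648/0.5352) = -0.1411
θ = b + logit/(a) = -1.70 + (-0.1411)/0.6000 = -1.9351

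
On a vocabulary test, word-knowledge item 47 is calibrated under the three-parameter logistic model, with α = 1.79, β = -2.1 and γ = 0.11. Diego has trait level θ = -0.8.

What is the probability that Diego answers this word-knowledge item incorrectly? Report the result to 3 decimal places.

0.079

P(θ) = γ + (1 − γ) · 1 / (1 + exp(−α(θ − β)))
Exponent: 1.79 × (-0.8 − (-2.1)) = 2.3270
1/(1 + e^{-2.3270}) = 0.9111
P = 0.11 + 0.89 × 0.9111 = 0.9209
P(incorrect) = 1 − 0.9209 = 0.0791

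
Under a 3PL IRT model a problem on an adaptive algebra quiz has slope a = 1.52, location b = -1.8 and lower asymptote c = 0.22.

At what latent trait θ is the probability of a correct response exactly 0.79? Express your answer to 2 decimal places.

-1.14

P(θ) = c + (1 − c) · 1 / (1 + exp(−a(θ − b)))
Remove guessing floor: (0.79 − 0.22)/(1 − 0.22) = 0.7308
logit = ln(0.7308/0.2692) = 0.9985
θ = b + logit/(a) = -1.8 + 0.9985/1.5200 = -1.1431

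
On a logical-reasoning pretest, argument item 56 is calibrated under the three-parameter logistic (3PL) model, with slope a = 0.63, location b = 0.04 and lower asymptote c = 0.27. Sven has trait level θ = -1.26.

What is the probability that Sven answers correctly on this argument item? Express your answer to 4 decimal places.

P(θ) = c + (1 − c) · 1 / (1 + exp(−a(θ − b)))
Exponent: 0.63 × (-1.26 − 0.04) = -0.8190
1/(1 + e^{0.8190}) = 0.3060
P = 0.27 + 0.73 × 0.3060 = 0.4934

0.4934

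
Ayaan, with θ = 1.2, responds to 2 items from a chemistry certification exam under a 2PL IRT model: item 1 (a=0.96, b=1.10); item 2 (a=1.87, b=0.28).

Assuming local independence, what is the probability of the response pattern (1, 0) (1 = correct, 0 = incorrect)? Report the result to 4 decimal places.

P(θ) = 1 / (1 + exp(−a(θ − b)))
P_1 = 1/(1+e^{-0.0960}) = 0.5240
P_2 = 1/(1+e^{-1.7204}) = 0.8482
L = P_1 × (1−P_2) = 0.5240 × 0.1518 = 0.07955

0.0796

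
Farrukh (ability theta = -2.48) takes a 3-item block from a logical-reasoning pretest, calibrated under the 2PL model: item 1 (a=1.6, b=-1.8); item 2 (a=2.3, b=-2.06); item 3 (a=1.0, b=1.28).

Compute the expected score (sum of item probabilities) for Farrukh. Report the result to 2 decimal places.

P(theta) = 1 / (1 + exp(−a(theta − b)))
P_1 = 1/(1+e^{1.0880}) = 0.2520
P_2 = 1/(1+e^{0.9660}) = 0.2757
P_3 = 1/(1+e^{3.7600}) = 0.0228
E[score] = 0.2520 + 0.2757 + 0.0228 = 0.5504

0.55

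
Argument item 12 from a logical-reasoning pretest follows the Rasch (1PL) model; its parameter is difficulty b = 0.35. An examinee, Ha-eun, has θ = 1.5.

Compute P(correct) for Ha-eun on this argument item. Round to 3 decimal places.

0.760

P(θ) = 1 / (1 + exp(−(θ − b)))
Exponent: (1.5 − 0.35) = 1.1500
1/(1 + e^{-1.1500}) = 0.7595
P = 0.7595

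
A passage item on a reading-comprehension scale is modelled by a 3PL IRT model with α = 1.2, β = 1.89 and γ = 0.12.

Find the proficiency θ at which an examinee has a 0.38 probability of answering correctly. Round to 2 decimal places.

1.17

P(θ) = γ + (1 − γ) · 1 / (1 + exp(−α(θ − β)))
Remove guessing floor: (0.38 − 0.12)/(1 − 0.12) = 0.2955
logit = ln(0.2955/0.7045) = -0.8690
θ = β + logit/(α) = 1.89 + (-0.8690)/1.2000 = 1.1658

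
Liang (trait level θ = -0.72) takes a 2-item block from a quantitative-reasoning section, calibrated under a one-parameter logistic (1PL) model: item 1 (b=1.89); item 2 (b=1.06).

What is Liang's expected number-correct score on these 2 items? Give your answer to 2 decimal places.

0.21

P(θ) = 1 / (1 + exp(−(θ − b)))
P_1 = 1/(1+e^{2.6100}) = 0.0685
P_2 = 1/(1+e^{1.7800}) = 0.1443
E[score] = 0.0685 + 0.1443 = 0.2128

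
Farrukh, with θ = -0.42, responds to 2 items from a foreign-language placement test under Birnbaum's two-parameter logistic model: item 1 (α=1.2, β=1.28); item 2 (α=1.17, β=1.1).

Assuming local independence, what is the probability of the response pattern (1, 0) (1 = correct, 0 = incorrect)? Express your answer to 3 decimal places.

P(θ) = 1 / (1 + exp(−α(θ − β)))
P_1 = 1/(1+e^{2.0400}) = 0.1151
P_2 = 1/(1+e^{1.7784}) = 0.1445
L = P_1 × (1−P_2) = 0.1151 × 0.8555 = 0.09844

0.098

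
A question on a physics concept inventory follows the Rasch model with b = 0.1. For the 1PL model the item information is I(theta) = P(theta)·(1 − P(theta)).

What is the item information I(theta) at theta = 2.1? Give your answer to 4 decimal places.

P = 1/(1+e^{-2.0000}) = 0.8808
P(1−P) = 0.8808 × 0.1192 = 0.1050
I = P(1−P) = 0.10499

0.1050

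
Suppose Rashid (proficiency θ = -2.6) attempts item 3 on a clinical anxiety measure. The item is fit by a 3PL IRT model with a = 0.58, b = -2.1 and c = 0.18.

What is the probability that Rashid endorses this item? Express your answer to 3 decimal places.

0.531

P(θ) = c + (1 − c) · 1 / (1 + exp(−a(θ − b)))
Exponent: 0.58 × (-2.6 − (-2.1)) = -0.2900
1/(1 + e^{0.2900}) = 0.4280
P = 0.18 + 0.82 × 0.4280 = 0.5310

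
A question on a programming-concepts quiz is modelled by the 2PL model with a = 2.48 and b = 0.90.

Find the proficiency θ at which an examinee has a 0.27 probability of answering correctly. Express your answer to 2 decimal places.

P(θ) = 1 / (1 + exp(−a(θ − b)))
logit = ln(0.2700/0.7300) = -0.9946
θ = b + logit/(a) = 0.90 + (-0.9946)/2.4800 = 0.4989

0.50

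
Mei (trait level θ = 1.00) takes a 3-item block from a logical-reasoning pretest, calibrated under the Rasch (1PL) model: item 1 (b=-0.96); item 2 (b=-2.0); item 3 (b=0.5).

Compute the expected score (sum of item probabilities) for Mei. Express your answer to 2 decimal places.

P(θ) = 1 / (1 + exp(−(θ − b)))
P_1 = 1/(1+e^{-1.9600}) = 0.8765
P_2 = 1/(1+e^{-3.0000}) = 0.9526
P_3 = 1/(1+e^{-0.5000}) = 0.6225
E[score] = 0.8765 + 0.9526 + 0.6225 = 2.4516

2.45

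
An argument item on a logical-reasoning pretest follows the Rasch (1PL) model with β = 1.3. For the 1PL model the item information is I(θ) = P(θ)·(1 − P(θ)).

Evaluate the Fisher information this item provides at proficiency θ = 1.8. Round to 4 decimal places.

P = 1/(1+e^{-0.5000}) = 0.6225
P(1−P) = 0.6225 × 0.3775 = 0.2350
I = P(1−P) = 0.23500

0.2350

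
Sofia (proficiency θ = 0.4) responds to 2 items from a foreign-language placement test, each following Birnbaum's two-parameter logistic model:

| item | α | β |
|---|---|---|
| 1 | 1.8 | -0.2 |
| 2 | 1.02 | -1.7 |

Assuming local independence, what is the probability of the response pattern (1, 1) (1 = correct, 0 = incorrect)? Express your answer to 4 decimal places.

P(θ) = 1 / (1 + exp(−α(θ − β)))
P_1 = 1/(1+e^{-1.0800}) = 0.7465
P_2 = 1/(1+e^{-2.1420}) = 0.8949
L = P_1 × P_2 = 0.7465 × 0.8949 = 0.66805

0.6681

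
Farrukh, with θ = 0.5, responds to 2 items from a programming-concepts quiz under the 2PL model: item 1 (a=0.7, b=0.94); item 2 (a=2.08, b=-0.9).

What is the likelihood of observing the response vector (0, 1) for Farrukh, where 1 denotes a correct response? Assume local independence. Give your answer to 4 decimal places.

P(θ) = 1 / (1 + exp(−a(θ − b)))
P_1 = 1/(1+e^{0.3080}) = 0.4236
P_2 = 1/(1+e^{-2.9120}) = 0.9484
L = (1−P_1) × P_2 = 0.5764 × 0.9484 = 0.54668

0.5467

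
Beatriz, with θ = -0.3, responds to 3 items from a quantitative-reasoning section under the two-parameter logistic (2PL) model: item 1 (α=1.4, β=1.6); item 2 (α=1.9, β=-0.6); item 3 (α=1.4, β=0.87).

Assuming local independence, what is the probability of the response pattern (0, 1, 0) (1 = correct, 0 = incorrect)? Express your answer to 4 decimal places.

0.4998

P(θ) = 1 / (1 + exp(−α(θ − β)))
P_1 = 1/(1+e^{2.6600}) = 0.0654
P_2 = 1/(1+e^{-0.5700}) = 0.6388
P_3 = 1/(1+e^{1.6380}) = 0.1627
L = (1−P_1) × P_2 × (1−P_3) = 0.9346 × 0.6388 × 0.8373 = 0.49985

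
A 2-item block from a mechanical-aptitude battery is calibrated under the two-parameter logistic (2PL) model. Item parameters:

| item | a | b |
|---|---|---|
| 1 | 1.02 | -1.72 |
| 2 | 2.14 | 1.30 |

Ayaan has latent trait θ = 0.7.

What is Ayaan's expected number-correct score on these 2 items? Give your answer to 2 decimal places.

P(θ) = 1 / (1 + exp(−a(θ − b)))
P_1 = 1/(1+e^{-2.4684}) = 0.9219
P_2 = 1/(1+e^{1.2840}) = 0.2169
E[score] = 0.9219 + 0.2169 = 1.1388

1.14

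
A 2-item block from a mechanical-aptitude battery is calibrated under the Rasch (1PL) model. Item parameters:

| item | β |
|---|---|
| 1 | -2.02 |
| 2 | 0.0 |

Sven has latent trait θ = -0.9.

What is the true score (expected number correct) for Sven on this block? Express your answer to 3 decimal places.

P(θ) = 1 / (1 + exp(−(θ − β)))
P_1 = 1/(1+e^{-1.1200}) = 0.7540
P_2 = 1/(1+e^{0.9000}) = 0.2891
E[score] = 0.7540 + 0.2891 = 1.0430

1.043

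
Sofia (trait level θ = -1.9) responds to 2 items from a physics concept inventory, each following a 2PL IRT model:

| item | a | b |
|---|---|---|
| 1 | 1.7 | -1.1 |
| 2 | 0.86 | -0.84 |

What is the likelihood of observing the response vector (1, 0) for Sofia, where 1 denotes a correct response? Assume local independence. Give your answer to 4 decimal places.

0.1457

P(θ) = 1 / (1 + exp(−a(θ − b)))
P_1 = 1/(1+e^{1.3600}) = 0.2042
P_2 = 1/(1+e^{0.9116}) = 0.2867
L = P_1 × (1−P_2) = 0.2042 × 0.7133 = 0.14569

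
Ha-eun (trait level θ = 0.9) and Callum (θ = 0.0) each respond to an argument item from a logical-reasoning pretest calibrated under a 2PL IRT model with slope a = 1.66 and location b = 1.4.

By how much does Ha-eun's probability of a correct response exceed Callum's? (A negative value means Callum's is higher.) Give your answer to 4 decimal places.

P(θ) = 1 / (1 + exp(−a(θ − b)))
P(Ha-eun) = 0.3036  [exponent -0.8300]
P(Callum) = 0.0892  [exponent -2.3240]
Difference = 0.3036 − 0.0892 = 0.2145

0.2145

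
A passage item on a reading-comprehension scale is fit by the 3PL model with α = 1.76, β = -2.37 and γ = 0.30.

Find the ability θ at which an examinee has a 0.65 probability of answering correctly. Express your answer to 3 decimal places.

-2.370

P(θ) = γ + (1 − γ) · 1 / (1 + exp(−α(θ − β)))
Remove guessing floor: (0.65 − 0.30)/(1 − 0.30) = 0.5000
logit = ln(0.5000/0.5000) = 0.0000
θ = β + logit/(α) = -2.37 + 0.0000/1.7600 = -2.3700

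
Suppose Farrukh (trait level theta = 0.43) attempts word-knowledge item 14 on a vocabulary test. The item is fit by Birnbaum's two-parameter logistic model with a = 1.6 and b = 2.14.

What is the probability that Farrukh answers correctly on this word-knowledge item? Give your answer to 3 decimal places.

0.061

P(theta) = 1 / (1 + exp(−a(theta − b)))
Exponent: 1.6 × (0.43 − 2.14) = -2.7360
1/(1 + e^{2.7360}) = 0.0609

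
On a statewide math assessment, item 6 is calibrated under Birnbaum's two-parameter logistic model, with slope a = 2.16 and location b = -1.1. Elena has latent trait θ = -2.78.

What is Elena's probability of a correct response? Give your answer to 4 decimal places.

0.0259

P(θ) = 1 / (1 + exp(−a(θ − b)))
Exponent: 2.16 × (-2.78 − (-1.1)) = -3.6288
1/(1 + e^{3.6288}) = 0.0259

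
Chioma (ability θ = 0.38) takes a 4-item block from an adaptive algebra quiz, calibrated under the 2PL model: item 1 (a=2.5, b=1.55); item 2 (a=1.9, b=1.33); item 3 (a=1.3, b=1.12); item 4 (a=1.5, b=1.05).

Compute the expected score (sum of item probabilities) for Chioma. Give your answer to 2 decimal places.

0.74

P(θ) = 1 / (1 + exp(−a(θ − b)))
P_1 = 1/(1+e^{2.9250}) = 0.0509
P_2 = 1/(1+e^{1.8050}) = 0.1412
P_3 = 1/(1+e^{0.9620}) = 0.2765
P_4 = 1/(1+e^{1.0050}) = 0.2680
E[score] = 0.0509 + 0.1412 + 0.2765 + 0.2680 = 0.7366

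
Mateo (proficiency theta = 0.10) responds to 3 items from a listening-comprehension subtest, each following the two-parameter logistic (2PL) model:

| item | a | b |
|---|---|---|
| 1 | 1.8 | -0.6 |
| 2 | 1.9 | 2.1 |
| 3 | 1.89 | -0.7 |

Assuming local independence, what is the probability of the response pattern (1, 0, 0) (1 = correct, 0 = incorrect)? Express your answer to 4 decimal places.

P(theta) = 1 / (1 + exp(−a(theta − b)))
P_1 = 1/(1+e^{-1.2600}) = 0.7790
P_2 = 1/(1+e^{3.8000}) = 0.0219
P_3 = 1/(1+e^{-1.5120}) = 0.8194
L = P_1 × (1−P_2) × (1−P_3) = 0.7790 × 0.9781 × 0.1806 = 0.13765

0.1376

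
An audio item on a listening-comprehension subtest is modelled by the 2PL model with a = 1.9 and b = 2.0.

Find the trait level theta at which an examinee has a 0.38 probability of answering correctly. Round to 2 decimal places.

1.74

P(theta) = 1 / (1 + exp(−a(theta − b)))
logit = ln(0.3800/0.6200) = -0.4895
theta = b + logit/(a) = 2.0 + (-0.4895)/1.9000 = 1.7423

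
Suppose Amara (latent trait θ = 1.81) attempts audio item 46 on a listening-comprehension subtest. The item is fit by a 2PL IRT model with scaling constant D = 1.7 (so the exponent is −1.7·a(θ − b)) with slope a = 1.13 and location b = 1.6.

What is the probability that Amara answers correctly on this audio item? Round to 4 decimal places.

0.5995

P(θ) = 1 / (1 + exp(−D·a(θ − b)))
Exponent: 1.7 × 1.13 × (1.81 − 1.6) = 0.4034
1/(1 + e^{-0.4034}) = 0.5995
P = 0.5995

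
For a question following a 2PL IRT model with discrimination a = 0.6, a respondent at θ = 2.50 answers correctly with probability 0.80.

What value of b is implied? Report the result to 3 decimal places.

P(θ) = 1 / (1 + exp(−a(θ − b)))
logit(0.80) = ln(0.80/0.20) = 1.3863
b = θ − logit/(a) = 2.50 − 1.3863/0.6000 = 0.1895

0.190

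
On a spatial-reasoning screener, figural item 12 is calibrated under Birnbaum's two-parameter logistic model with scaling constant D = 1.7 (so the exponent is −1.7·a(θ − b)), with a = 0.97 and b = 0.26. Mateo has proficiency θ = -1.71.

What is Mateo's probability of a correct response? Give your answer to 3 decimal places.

0.037

P(θ) = 1 / (1 + exp(−D·a(θ − b)))
Exponent: 1.7 × 0.97 × (-1.71 − 0.26) = -3.2485
1/(1 + e^{3.2485}) = 0.0374
P = 0.0374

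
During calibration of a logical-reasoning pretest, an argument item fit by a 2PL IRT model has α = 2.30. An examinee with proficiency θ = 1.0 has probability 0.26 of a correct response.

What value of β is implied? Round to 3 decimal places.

1.455

P(θ) = 1 / (1 + exp(−α(θ − β)))
logit(0.26) = ln(0.26/0.74) = -1.0460
β = θ − logit/(α) = 1.0 − (-1.0460)/2.3000 = 1.4548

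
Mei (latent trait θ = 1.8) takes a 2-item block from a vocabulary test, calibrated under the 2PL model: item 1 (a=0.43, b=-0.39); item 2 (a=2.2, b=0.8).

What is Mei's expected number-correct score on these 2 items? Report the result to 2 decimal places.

P(θ) = 1 / (1 + exp(−a(θ − b)))
P_1 = 1/(1+e^{-0.9417}) = 0.7194
P_2 = 1/(1+e^{-2.2000}) = 0.9002
E[score] = 0.7194 + 0.9002 = 1.6197

1.62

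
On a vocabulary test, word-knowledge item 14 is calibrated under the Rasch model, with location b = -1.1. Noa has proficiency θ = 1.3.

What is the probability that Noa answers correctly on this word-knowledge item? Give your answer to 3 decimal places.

P(θ) = 1 / (1 + exp(−(θ − b)))
Exponent: (1.3 − (-1.1)) = 2.4000
1/(1 + e^{-2.4000}) = 0.9168
P = 0.9168

0.917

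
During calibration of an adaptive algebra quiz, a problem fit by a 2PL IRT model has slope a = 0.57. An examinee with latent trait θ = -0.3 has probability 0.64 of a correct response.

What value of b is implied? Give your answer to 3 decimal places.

-1.309

P(θ) = 1 / (1 + exp(−a(θ − b)))
logit(0.64) = ln(0.64/0.36) = 0.5754
b = θ − logit/(a) = -0.3 − 0.5754/0.5700 = -1.3094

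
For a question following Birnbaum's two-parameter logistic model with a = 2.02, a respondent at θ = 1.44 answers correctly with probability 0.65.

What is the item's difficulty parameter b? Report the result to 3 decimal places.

P(θ) = 1 / (1 + exp(−a(θ − b)))
logit(0.65) = ln(0.65/0.35) = 0.6190
b = θ − logit/(a) = 1.44 − 0.6190/2.0200 = 1.1335

1.134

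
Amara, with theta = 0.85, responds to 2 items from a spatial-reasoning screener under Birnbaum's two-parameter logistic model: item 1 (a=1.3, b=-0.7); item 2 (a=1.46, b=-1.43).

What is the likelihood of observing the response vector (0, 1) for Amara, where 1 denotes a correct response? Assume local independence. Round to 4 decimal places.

0.1136

P(theta) = 1 / (1 + exp(−a(theta − b)))
P_1 = 1/(1+e^{-2.0150}) = 0.8824
P_2 = 1/(1+e^{-3.3288}) = 0.9654
L = (1−P_1) × P_2 = 0.1176 × 0.9654 = 0.11357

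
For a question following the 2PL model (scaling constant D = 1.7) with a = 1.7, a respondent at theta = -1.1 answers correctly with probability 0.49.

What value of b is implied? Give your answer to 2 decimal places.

P(theta) = 1 / (1 + exp(−D·a(theta − b)))
logit(0.49) = ln(0.49/0.51) = -0.0400
b = theta − logit/(1.7·a) = -1.1 − (-0.0400)/2.8900 = -1.0862

-1.09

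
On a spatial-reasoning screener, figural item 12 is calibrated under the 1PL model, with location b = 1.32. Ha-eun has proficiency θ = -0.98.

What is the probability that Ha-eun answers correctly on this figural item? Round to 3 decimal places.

P(θ) = 1 / (1 + exp(−(θ − b)))
Exponent: (-0.98 − 1.32) = -2.3000
1/(1 + e^{2.3000}) = 0.0911
P = 0.0911

0.091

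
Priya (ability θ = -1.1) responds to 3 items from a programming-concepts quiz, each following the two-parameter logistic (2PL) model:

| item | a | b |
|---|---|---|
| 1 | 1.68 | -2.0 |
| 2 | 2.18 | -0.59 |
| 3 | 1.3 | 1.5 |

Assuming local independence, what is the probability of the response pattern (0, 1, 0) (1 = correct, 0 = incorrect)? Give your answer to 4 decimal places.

0.0432

P(θ) = 1 / (1 + exp(−a(θ − b)))
P_1 = 1/(1+e^{-1.5120}) = 0.8194
P_2 = 1/(1+e^{1.1118}) = 0.2475
P_3 = 1/(1+e^{3.3800}) = 0.0329
L = (1−P_1) × P_2 × (1−P_3) = 0.1806 × 0.2475 × 0.9671 = 0.04324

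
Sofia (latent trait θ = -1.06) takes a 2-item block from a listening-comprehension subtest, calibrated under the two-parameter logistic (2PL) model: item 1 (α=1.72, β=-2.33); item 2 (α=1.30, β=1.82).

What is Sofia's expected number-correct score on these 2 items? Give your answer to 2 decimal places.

P(θ) = 1 / (1 + exp(−α(θ − β)))
P_1 = 1/(1+e^{-2.1844}) = 0.8988
P_2 = 1/(1+e^{3.7440}) = 0.0231
E[score] = 0.8988 + 0.0231 = 0.9220

0.92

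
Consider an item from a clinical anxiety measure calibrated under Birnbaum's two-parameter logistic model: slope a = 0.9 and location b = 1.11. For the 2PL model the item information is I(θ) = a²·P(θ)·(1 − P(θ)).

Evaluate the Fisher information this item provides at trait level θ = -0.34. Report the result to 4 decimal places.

0.1359

P = 1/(1+e^{1.3050}) = 0.2133
P(1−P) = 0.2133 × 0.7867 = 0.1678
I = a² × P(1−P) = 0.9² × 0.1678 = 0.13593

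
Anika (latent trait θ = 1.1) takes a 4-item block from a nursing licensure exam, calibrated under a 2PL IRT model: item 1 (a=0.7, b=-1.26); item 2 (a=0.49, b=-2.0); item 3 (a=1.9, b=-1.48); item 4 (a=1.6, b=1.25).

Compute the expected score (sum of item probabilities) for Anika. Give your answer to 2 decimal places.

P(θ) = 1 / (1 + exp(−a(θ − b)))
P_1 = 1/(1+e^{-1.6520}) = 0.8392
P_2 = 1/(1+e^{-1.5190}) = 0.8204
P_3 = 1/(1+e^{-4.9020}) = 0.9926
P_4 = 1/(1+e^{0.2400}) = 0.4403
E[score] = 0.8392 + 0.8204 + 0.9926 + 0.4403 = 3.0925

3.09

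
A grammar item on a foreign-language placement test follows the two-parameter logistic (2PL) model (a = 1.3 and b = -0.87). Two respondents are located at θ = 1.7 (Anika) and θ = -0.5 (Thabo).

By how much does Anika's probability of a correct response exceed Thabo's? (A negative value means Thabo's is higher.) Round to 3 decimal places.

0.348

P(θ) = 1 / (1 + exp(−a(θ − b)))
P(Anika) = 0.9658  [exponent 3.3410]
P(Thabo) = 0.6180  [exponent 0.4810]
Difference = 0.9658 − 0.6180 = 0.3478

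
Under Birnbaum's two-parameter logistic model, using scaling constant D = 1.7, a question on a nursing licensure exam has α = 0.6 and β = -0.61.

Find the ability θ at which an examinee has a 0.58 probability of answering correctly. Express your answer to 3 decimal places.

P(θ) = 1 / (1 + exp(−D·α(θ − β)))
logit = ln(0.5800/0.4200) = 0.3228
θ = β + logit/(1.7·α) = -0.61 + 0.3228/1.0200 = -0.2936

-0.294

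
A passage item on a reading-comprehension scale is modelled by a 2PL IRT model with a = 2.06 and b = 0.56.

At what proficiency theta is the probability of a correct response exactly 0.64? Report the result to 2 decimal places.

0.84

P(theta) = 1 / (1 + exp(−a(theta − b)))
logit = ln(0.6400/0.3600) = 0.5754
theta = b + logit/(a) = 0.56 + 0.5754/2.0600 = 0.8393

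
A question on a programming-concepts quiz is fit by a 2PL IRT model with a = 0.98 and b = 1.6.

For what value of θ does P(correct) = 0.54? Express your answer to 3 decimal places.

1.764

P(θ) = 1 / (1 + exp(−a(θ − b)))
logit = ln(0.5400/0.4600) = 0.1603
θ = b + logit/(a) = 1.6 + 0.1603/0.9800 = 1.7636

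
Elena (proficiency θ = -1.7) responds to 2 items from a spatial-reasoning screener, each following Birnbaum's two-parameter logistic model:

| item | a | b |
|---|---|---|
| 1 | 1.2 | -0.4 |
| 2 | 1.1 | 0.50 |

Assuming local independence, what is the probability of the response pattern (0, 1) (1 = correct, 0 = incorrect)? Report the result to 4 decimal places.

0.0675

P(θ) = 1 / (1 + exp(−a(θ − b)))
P_1 = 1/(1+e^{1.5600}) = 0.1736
P_2 = 1/(1+e^{2.4200}) = 0.0817
L = (1−P_1) × P_2 = 0.8264 × 0.0817 = 0.06748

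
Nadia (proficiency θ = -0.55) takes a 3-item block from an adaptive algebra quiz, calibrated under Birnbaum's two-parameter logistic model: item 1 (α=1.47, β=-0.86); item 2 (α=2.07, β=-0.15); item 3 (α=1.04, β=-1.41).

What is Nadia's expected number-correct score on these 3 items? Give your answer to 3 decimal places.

P(θ) = 1 / (1 + exp(−α(θ − β)))
P_1 = 1/(1+e^{-0.4557}) = 0.6120
P_2 = 1/(1+e^{0.8280}) = 0.3041
P_3 = 1/(1+e^{-0.8944}) = 0.7098
E[score] = 0.6120 + 0.3041 + 0.7098 = 1.6259

1.626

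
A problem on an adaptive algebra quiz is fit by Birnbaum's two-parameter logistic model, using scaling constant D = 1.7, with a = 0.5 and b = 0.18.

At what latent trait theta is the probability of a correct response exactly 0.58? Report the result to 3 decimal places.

P(theta) = 1 / (1 + exp(−D·a(theta − b)))
logit = ln(0.5800/0.4200) = 0.3228
theta = b + logit/(1.7·a) = 0.18 + 0.3228/0.8500 = 0.5597

0.560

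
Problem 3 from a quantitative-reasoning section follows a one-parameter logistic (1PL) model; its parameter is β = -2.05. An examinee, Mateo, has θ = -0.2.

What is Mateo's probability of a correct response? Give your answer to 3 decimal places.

0.864

P(θ) = 1 / (1 + exp(−(θ − β)))
Exponent: (-0.2 − (-2.05)) = 1.8500
1/(1 + e^{-1.8500}) = 0.8641
P = 0.8641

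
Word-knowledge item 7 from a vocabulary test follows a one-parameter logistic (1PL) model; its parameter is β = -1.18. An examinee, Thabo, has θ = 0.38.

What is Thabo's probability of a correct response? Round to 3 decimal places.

P(θ) = 1 / (1 + exp(−(θ − β)))
Exponent: (0.38 − (-1.18)) = 1.5600
1/(1 + e^{-1.5600}) = 0.8264
P = 0.8264

0.826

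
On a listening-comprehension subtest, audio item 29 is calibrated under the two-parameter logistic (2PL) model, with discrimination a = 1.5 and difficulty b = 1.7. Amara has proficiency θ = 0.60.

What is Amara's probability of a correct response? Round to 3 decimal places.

P(θ) = 1 / (1 + exp(−a(θ − b)))
Exponent: 1.5 × (0.60 − 1.7) = -1.6500
1/(1 + e^{1.6500}) = 0.1611

0.161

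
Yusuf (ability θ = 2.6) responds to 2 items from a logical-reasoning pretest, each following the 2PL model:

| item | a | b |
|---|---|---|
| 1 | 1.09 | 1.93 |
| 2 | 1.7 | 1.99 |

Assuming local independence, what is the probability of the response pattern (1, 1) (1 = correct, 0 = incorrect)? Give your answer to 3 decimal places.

0.498

P(θ) = 1 / (1 + exp(−a(θ − b)))
P_1 = 1/(1+e^{-0.7303}) = 0.6749
P_2 = 1/(1+e^{-1.0370}) = 0.7383
L = P_1 × P_2 = 0.6749 × 0.7383 = 0.49824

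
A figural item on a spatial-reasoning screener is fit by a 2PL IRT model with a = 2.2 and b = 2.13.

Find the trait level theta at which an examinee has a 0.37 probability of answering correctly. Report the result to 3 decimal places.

1.888

P(theta) = 1 / (1 + exp(−a(theta − b)))
logit = ln(0.3700/0.6300) = -0.5322
theta = b + logit/(a) = 2.13 + (-0.5322)/2.2000 = 1.8881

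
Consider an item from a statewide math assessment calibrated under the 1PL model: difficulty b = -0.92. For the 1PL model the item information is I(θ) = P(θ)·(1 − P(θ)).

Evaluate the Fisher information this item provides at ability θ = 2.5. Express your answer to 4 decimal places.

P = 1/(1+e^{-3.4200}) = 0.9683
P(1−P) = 0.9683 × 0.0317 = 0.0307
I = P(1−P) = 0.03067

0.0307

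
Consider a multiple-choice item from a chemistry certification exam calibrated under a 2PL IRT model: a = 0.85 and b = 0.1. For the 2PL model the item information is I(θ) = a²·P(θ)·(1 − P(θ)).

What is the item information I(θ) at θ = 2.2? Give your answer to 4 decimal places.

P = 1/(1+e^{-1.7850}) = 0.8563
P(1−P) = 0.8563 × 0.1437 = 0.1230
I = a² × P(1−P) = 0.85² × 0.1230 = 0.08890

0.0889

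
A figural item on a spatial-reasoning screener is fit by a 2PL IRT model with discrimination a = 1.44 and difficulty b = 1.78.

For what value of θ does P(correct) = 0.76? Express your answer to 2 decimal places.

P(θ) = 1 / (1 + exp(−a(θ − b)))
logit = ln(0.7600/0.2400) = 1.1527
θ = b + logit/(a) = 1.78 + 1.1527/1.4400 = 2.5805

2.58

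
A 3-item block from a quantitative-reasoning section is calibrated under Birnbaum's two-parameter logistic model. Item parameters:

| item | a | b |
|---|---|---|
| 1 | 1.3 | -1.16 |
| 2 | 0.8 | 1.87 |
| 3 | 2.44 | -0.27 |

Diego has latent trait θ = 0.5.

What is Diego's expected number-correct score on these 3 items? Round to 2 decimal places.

P(θ) = 1 / (1 + exp(−a(θ − b)))
P_1 = 1/(1+e^{-2.1580}) = 0.8964
P_2 = 1/(1+e^{1.0960}) = 0.2505
P_3 = 1/(1+e^{-1.8788}) = 0.8675
E[score] = 0.8964 + 0.2505 + 0.8675 = 2.0144

2.01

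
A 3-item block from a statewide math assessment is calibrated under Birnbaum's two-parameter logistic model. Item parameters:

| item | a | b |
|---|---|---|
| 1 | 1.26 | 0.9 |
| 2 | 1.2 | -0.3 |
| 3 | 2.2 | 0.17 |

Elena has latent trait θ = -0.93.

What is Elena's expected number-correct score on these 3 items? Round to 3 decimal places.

0.492

P(θ) = 1 / (1 + exp(−a(θ − b)))
P_1 = 1/(1+e^{2.3058}) = 0.0906
P_2 = 1/(1+e^{0.7560}) = 0.3195
P_3 = 1/(1+e^{2.4200}) = 0.0817
E[score] = 0.0906 + 0.3195 + 0.0817 = 0.4918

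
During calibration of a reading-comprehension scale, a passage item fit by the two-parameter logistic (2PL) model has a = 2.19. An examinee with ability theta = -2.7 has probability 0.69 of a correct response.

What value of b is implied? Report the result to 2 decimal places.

-3.07

P(theta) = 1 / (1 + exp(−a(theta − b)))
logit(0.69) = ln(0.69/0.31) = 0.8001
b = theta − logit/(a) = -2.7 − 0.8001/2.1900 = -3.0654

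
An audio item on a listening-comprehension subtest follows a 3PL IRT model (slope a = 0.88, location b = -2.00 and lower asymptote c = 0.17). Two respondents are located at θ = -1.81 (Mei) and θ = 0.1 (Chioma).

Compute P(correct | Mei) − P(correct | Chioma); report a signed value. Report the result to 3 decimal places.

-0.267

P(θ) = c + (1 − c) · 1 / (1 + exp(−a(θ − b)))
P(Mei) = 0.6196  [exponent 0.1672]
P(Chioma) = 0.8870  [exponent 1.8480]
Difference = 0.6196 − 0.8870 = -0.2674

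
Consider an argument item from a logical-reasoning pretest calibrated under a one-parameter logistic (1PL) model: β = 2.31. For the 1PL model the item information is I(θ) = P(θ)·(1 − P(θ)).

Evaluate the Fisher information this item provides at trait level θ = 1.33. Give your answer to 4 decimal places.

0.1984

P = 1/(1+e^{0.9800}) = 0.2729
P(1−P) = 0.2729 × 0.7271 = 0.1984
I = P(1−P) = 0.19842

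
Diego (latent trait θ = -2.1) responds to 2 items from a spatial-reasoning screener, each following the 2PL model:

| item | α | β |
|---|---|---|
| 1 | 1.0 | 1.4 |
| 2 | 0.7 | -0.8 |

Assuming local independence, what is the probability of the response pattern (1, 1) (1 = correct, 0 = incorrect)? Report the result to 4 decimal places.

P(θ) = 1 / (1 + exp(−α(θ − β)))
P_1 = 1/(1+e^{3.5000}) = 0.0293
P_2 = 1/(1+e^{0.9100}) = 0.2870
L = P_1 × P_2 = 0.0293 × 0.2870 = 0.00841

0.0084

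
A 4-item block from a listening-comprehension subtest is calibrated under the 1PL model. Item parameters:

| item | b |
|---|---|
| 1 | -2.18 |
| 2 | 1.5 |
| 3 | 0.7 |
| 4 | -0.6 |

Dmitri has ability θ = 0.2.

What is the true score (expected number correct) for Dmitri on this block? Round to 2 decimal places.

2.20

P(θ) = 1 / (1 + exp(−(θ − b)))
P_1 = 1/(1+e^{-2.3800}) = 0.9153
P_2 = 1/(1+e^{1.3000}) = 0.2142
P_3 = 1/(1+e^{0.5000}) = 0.3775
P_4 = 1/(1+e^{-0.8000}) = 0.6900
E[score] = 0.9153 + 0.2142 + 0.3775 + 0.6900 = 2.1970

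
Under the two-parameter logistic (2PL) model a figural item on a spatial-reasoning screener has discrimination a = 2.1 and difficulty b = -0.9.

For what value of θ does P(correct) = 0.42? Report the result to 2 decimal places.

-1.05

P(θ) = 1 / (1 + exp(−a(θ − b)))
logit = ln(0.4200/0.5800) = -0.3228
θ = b + logit/(a) = -0.9 + (-0.3228)/2.1000 = -1.0537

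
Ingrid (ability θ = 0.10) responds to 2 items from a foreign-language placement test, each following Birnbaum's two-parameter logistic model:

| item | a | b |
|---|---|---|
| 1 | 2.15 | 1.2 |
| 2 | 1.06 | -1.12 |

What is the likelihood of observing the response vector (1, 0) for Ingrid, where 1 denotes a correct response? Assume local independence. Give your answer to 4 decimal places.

P(θ) = 1 / (1 + exp(−a(θ − b)))
P_1 = 1/(1+e^{2.3650}) = 0.0859
P_2 = 1/(1+e^{-1.2932}) = 0.7847
L = P_1 × (1−P_2) = 0.0859 × 0.2153 = 0.01849

0.0185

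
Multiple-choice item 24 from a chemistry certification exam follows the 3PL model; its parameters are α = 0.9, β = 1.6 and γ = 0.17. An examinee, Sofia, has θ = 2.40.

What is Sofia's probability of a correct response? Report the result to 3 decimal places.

P(θ) = γ + (1 − γ) · 1 / (1 + exp(−α(θ − β)))
Exponent: 0.9 × (2.40 − 1.6) = 0.7200
1/(1 + e^{-0.7200}) = 0.6726
P = 0.17 + 0.83 × 0.6726 = 0.7283

0.728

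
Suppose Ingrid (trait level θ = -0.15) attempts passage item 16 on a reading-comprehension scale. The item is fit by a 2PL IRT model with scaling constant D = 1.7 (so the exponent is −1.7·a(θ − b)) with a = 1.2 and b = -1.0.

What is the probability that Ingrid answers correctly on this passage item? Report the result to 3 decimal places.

P(θ) = 1 / (1 + exp(−D·a(θ − b)))
Exponent: 1.7 × 1.2 × (-0.15 − (-1.0)) = 1.7340
1/(1 + e^{-1.7340}) = 0.8499
P = 0.8499

0.850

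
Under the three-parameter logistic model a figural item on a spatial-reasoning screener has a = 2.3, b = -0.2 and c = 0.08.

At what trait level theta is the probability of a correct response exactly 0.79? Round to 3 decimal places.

P(theta) = c + (1 − c) · 1 / (1 + exp(−a(theta − b)))
Remove guessing floor: (0.79 − 0.08)/(1 − 0.08) = 0.7717
logit = ln(0.7717/0.2283) = 1.2182
theta = b + logit/(a) = -0.2 + 1.2182/2.3000 = 0.3296

0.330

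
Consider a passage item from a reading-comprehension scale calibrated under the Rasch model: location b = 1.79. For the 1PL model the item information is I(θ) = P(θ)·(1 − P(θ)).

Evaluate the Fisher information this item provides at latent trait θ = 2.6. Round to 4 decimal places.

P = 1/(1+e^{-0.8100}) = 0.6921
P(1−P) = 0.6921 × 0.3079 = 0.2131
I = P(1−P) = 0.21309

0.2131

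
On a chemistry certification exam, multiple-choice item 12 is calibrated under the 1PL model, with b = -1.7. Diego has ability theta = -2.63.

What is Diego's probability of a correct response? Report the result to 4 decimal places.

0.2829

P(theta) = 1 / (1 + exp(−(theta − b)))
Exponent: (-2.63 − (-1.7)) = -0.9300
1/(1 + e^{0.9300}) = 0.2829
P = 0.2829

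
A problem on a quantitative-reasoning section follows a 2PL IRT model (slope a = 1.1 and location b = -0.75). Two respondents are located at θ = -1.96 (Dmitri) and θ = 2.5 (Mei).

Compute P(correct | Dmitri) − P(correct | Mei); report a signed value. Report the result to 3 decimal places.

P(θ) = 1 / (1 + exp(−a(θ − b)))
P(Dmitri) = 0.2090  [exponent -1.3310]
P(Mei) = 0.9727  [exponent 3.5750]
Difference = 0.2090 − 0.9727 = -0.7638

-0.764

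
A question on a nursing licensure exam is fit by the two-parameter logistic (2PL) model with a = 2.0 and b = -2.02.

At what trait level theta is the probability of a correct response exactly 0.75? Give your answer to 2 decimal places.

-1.47

P(theta) = 1 / (1 + exp(−a(theta − b)))
logit = ln(0.7500/0.2500) = 1.0986
theta = b + logit/(a) = -2.02 + 1.0986/2.0000 = -1.4707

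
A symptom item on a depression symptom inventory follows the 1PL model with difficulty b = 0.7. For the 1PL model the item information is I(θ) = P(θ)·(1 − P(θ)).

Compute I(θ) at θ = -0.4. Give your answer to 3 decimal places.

0.187

P = 1/(1+e^{1.1000}) = 0.2497
P(1−P) = 0.2497 × 0.7503 = 0.1874
I = P(1−P) = 0.18737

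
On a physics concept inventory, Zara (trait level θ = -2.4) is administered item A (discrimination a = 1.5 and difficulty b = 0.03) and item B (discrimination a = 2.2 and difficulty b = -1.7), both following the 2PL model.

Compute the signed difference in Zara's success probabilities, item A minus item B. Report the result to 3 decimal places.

P(θ) = 1 / (1 + exp(−a(θ − b)))
P_A = 0.0255
P_B = 0.1765
P_A − P_B = -0.1511

-0.151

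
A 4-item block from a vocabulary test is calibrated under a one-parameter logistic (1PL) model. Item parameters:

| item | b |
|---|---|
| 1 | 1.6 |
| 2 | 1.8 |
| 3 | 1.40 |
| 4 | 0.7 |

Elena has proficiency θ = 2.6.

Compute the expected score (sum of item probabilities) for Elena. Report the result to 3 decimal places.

P(θ) = 1 / (1 + exp(−(θ − b)))
P_1 = 1/(1+e^{-1.0000}) = 0.7311
P_2 = 1/(1+e^{-0.8000}) = 0.6900
P_3 = 1/(1+e^{-1.2000}) = 0.7685
P_4 = 1/(1+e^{-1.9000}) = 0.8699
E[score] = 0.7311 + 0.6900 + 0.7685 + 0.8699 = 3.0594

3.059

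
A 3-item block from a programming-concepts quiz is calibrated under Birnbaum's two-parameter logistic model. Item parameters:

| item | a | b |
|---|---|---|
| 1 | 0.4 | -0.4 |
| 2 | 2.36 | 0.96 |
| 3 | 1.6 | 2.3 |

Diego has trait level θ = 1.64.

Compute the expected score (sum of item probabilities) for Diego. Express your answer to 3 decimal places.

1.784

P(θ) = 1 / (1 + exp(−a(θ − b)))
P_1 = 1/(1+e^{-0.8160}) = 0.6934
P_2 = 1/(1+e^{-1.6048}) = 0.8327
P_3 = 1/(1+e^{1.0560}) = 0.2581
E[score] = 0.6934 + 0.8327 + 0.2581 = 1.7841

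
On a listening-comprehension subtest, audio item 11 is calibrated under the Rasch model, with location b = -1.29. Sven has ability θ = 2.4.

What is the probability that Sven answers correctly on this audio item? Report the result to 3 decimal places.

P(θ) = 1 / (1 + exp(−(θ − b)))
Exponent: (2.4 − (-1.29)) = 3.6900
1/(1 + e^{-3.6900}) = 0.9756
P = 0.9756

0.976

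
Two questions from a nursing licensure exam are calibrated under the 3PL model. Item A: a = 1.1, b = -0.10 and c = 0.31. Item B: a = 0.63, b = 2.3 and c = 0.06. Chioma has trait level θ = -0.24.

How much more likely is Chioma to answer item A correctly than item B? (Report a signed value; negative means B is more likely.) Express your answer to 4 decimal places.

0.4106

P(θ) = c + (1 − c) · 1 / (1 + exp(−a(θ − b)))
P_A = 0.6285
P_B = 0.2179
P_A − P_B = 0.4106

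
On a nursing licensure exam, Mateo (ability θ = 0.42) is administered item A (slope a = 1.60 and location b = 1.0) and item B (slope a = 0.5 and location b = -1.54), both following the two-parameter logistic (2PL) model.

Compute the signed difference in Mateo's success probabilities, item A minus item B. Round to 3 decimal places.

P(θ) = 1 / (1 + exp(−a(θ − b)))
P_A = 0.2833
P_B = 0.7271
P_A − P_B = -0.4438

-0.444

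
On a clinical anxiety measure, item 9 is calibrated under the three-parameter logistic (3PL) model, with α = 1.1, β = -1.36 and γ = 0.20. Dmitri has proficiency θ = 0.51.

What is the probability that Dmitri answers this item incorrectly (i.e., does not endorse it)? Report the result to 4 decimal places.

0.0907

P(θ) = γ + (1 − γ) · 1 / (1 + exp(−α(θ − β)))
Exponent: 1.1 × (0.51 − (-1.36)) = 2.0570
1/(1 + e^{-2.0570}) = 0.8867
P = 0.20 + 0.80 × 0.8867 = 0.9093
P(incorrect) = 1 − 0.9093 = 0.0907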